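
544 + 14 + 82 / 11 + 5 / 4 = 24935 / 44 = 566.70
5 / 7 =0.71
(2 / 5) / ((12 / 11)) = 11 / 30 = 0.37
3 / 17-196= -3329 / 17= -195.82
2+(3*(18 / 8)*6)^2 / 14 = 6673 / 56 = 119.16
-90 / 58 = -45 / 29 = -1.55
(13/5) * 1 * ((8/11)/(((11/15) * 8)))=39/121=0.32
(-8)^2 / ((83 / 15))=960 / 83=11.57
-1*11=-11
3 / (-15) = -1 / 5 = -0.20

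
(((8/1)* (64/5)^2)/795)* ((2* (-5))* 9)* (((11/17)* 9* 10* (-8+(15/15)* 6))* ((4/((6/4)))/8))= 25952256/4505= 5760.77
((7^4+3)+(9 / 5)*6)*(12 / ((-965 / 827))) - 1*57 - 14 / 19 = -2281918169 / 91675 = -24891.39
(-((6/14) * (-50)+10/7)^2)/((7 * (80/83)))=-59.29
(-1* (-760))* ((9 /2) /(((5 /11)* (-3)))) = -2508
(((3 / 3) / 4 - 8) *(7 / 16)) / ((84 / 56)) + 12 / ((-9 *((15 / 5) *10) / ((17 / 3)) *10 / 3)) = -16819 / 7200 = -2.34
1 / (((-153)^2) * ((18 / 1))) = 1 / 421362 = 0.00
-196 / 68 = -49 / 17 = -2.88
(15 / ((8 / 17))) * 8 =255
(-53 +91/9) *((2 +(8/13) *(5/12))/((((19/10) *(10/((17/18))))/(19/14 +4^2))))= -144364/1729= -83.50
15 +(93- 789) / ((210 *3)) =1459 / 105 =13.90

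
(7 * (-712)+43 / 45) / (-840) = 224237 / 37800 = 5.93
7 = 7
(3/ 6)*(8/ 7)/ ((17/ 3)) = 12/ 119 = 0.10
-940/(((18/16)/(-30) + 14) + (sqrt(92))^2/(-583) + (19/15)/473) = -514142400/7552081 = -68.08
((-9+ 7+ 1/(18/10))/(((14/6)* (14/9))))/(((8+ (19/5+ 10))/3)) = -585/10682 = -0.05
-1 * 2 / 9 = -2 / 9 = -0.22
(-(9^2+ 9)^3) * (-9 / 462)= 1093500 / 77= 14201.30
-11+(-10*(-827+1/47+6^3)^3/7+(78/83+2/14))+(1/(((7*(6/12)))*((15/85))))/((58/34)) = 1709893915919865800/5247941181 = 325821852.22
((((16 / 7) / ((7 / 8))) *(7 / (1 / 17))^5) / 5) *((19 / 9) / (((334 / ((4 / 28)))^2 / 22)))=105931.09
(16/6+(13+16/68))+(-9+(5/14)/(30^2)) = 295697/42840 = 6.90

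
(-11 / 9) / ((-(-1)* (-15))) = 11 / 135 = 0.08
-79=-79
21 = 21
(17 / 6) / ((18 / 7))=119 / 108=1.10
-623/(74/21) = -13083/74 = -176.80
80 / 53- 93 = -4849 / 53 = -91.49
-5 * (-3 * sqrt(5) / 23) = 15 * sqrt(5) / 23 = 1.46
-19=-19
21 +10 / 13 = 21.77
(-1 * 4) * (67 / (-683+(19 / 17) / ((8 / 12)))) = 9112 / 23165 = 0.39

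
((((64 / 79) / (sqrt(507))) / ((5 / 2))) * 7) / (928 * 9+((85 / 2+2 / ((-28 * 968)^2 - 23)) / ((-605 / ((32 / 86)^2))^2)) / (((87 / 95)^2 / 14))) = 865895243089514645269724 * sqrt(3) / 124339619601940203752789604145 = 0.00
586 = 586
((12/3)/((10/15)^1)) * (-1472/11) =-8832/11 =-802.91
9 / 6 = 3 / 2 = 1.50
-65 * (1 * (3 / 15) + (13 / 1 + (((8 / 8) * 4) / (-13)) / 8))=-1711 / 2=-855.50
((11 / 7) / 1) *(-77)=-121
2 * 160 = 320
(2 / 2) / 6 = 1 / 6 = 0.17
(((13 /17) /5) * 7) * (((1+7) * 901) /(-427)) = -5512 /305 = -18.07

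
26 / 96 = 13 / 48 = 0.27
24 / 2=12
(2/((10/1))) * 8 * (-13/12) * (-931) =24206/15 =1613.73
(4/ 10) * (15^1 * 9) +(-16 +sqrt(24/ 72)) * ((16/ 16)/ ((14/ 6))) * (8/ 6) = 4 * sqrt(3)/ 21 +314/ 7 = 45.19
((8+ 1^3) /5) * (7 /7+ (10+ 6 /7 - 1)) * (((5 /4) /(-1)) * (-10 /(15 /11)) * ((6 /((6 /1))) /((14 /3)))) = 1881 /49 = 38.39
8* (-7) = -56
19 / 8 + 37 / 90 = 1003 / 360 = 2.79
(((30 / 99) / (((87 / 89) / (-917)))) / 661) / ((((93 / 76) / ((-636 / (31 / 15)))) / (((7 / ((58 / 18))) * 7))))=9664872621600 / 5876429471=1644.68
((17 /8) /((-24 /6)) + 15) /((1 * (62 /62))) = 463 /32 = 14.47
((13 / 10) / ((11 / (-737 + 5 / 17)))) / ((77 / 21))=-244218 / 10285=-23.75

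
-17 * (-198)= 3366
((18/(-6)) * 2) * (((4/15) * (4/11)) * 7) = -224/55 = -4.07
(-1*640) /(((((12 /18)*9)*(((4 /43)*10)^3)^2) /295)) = -372960419891 /7680000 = -48562.55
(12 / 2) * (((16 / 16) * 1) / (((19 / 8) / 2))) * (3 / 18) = 0.84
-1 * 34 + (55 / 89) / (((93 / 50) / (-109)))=-581168 / 8277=-70.21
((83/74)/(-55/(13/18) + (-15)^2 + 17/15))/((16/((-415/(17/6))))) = -20150325/294331744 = -0.07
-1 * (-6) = 6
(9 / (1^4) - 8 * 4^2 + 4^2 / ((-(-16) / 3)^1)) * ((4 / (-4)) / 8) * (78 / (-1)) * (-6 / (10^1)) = 3393 / 5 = 678.60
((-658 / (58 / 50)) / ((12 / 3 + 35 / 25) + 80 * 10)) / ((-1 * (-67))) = -82250 / 7824461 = -0.01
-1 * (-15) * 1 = 15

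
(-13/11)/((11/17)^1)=-221/121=-1.83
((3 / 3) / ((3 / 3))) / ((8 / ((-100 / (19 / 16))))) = -200 / 19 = -10.53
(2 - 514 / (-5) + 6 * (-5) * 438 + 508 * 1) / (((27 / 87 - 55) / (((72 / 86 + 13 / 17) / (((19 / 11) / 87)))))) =1017796259634 / 55069885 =18481.90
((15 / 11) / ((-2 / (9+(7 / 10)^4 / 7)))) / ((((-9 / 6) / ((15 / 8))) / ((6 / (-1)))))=-73917 / 1600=-46.20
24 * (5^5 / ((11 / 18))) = 1350000 / 11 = 122727.27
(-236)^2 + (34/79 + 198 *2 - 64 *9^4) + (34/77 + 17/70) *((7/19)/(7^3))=-20603642351547/56632730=-363811.57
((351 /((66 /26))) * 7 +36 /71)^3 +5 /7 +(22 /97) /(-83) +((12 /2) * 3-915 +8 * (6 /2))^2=24403454251678378184523 /26847321792137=908971644.94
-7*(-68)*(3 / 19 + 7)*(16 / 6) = 517888 / 57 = 9085.75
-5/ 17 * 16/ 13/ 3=-80/ 663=-0.12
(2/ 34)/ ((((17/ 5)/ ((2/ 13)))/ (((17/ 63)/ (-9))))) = -0.00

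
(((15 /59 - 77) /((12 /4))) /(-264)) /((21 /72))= 4528 /13629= 0.33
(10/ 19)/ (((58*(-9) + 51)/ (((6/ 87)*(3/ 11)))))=-20/ 951577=-0.00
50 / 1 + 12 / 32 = 403 / 8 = 50.38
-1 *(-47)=47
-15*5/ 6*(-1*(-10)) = -125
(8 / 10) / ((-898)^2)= 1 / 1008005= 0.00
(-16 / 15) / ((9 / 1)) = -16 / 135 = -0.12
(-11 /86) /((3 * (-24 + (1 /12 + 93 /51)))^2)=-25432 /873461107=-0.00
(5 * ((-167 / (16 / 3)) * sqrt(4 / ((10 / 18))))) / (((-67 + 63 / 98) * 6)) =3507 * sqrt(5) / 7432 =1.06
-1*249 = -249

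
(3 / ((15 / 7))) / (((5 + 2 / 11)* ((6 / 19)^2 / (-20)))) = -1463 / 27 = -54.19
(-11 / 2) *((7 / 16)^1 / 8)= -77 / 256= -0.30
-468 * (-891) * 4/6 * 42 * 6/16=4378374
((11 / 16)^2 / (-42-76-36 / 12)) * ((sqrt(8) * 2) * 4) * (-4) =sqrt(2) / 4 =0.35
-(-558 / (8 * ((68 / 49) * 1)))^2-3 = -187118193 / 73984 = -2529.17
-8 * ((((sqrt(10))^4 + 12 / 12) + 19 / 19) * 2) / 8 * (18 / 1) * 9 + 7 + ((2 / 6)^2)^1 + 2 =-297350 / 9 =-33038.89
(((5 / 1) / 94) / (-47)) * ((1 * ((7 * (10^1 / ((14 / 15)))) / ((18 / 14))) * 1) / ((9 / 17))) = -14875 / 119286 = -0.12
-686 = -686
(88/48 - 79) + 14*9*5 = 3317/6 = 552.83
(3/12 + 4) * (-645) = -10965/4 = -2741.25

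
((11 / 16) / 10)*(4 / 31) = 11 / 1240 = 0.01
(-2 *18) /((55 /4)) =-144 /55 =-2.62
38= 38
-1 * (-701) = 701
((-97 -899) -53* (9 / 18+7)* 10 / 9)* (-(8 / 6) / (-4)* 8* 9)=-34504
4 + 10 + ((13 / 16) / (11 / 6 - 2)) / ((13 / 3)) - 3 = 79 / 8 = 9.88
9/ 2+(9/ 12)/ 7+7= 325/ 28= 11.61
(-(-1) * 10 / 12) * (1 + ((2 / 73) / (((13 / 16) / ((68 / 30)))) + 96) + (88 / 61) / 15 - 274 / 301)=8386655695 / 104547534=80.22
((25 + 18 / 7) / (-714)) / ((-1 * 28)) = 193 / 139944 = 0.00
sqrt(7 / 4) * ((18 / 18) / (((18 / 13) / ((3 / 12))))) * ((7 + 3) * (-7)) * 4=-66.88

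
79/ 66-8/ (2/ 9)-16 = -3353/ 66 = -50.80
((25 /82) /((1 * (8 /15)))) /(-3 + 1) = -375 /1312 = -0.29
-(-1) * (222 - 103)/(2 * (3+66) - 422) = -119/284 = -0.42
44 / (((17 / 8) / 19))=6688 / 17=393.41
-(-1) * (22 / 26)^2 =121 / 169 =0.72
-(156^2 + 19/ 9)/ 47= -219043/ 423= -517.83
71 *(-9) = -639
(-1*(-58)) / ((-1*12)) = -29 / 6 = -4.83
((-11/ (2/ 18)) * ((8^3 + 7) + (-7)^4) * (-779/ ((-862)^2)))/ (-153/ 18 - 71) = -3.81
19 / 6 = 3.17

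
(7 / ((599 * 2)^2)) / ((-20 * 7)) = -1 / 28704080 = -0.00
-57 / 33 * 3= -57 / 11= -5.18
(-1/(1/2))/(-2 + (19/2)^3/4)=-0.01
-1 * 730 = -730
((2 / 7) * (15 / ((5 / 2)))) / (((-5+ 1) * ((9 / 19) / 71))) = -64.24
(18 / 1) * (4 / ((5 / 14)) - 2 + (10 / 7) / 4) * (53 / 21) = 106371 / 245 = 434.17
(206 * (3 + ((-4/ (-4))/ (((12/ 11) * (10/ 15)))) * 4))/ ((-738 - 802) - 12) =-1751/ 1552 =-1.13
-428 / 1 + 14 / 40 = -8553 / 20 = -427.65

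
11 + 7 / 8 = 95 / 8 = 11.88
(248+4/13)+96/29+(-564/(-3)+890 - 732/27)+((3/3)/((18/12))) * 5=4430716/3393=1305.84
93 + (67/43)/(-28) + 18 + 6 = 140801/1204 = 116.94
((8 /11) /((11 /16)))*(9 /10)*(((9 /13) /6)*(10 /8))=216 /1573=0.14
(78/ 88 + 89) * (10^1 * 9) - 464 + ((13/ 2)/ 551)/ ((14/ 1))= 1294154781/ 169708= 7625.77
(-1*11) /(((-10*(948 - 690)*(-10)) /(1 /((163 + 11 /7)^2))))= -539 /34239283200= -0.00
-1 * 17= -17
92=92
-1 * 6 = -6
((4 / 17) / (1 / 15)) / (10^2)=3 / 85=0.04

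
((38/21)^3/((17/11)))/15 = 603592/2361555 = 0.26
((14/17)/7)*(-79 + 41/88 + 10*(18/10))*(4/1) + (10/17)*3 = -4997/187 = -26.72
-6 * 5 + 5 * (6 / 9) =-80 / 3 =-26.67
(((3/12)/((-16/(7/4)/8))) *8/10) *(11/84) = -11/480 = -0.02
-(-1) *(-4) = -4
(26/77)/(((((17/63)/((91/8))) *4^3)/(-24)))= -31941/5984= -5.34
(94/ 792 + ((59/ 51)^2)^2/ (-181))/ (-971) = -5861454439/ 52315597001844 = -0.00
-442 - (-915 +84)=389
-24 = -24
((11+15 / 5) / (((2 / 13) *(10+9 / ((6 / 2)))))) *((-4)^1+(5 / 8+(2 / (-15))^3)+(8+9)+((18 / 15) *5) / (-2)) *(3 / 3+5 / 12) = 34130509 / 324000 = 105.34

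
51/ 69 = 17/ 23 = 0.74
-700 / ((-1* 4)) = 175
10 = 10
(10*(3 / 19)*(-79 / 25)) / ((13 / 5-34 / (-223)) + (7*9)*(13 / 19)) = -17617 / 161916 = -0.11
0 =0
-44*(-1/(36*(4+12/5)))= 55/288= 0.19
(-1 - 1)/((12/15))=-5/2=-2.50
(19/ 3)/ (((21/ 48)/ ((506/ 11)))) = 13984/ 21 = 665.90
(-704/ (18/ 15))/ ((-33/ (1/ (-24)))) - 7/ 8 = -349/ 216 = -1.62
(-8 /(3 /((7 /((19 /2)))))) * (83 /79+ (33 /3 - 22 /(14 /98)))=418656 /1501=278.92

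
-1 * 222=-222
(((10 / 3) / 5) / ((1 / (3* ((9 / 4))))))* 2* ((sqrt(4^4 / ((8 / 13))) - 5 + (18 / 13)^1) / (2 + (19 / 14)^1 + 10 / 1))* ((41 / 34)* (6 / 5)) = -728406 / 206635 + 61992* sqrt(26) / 15895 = 16.36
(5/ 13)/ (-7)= -5/ 91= -0.05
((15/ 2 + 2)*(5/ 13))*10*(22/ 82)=5225/ 533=9.80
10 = 10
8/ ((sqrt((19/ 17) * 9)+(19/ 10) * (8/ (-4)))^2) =57800/ (-323+15 * sqrt(323))^2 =20.26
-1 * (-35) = 35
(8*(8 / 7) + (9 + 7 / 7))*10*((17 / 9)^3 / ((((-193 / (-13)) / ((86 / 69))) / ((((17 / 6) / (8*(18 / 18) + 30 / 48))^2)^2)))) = 157372562635458560 / 124770912108713451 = 1.26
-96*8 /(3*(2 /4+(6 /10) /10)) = -3200 /7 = -457.14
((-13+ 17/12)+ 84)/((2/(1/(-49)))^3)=-869/11294304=-0.00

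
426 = 426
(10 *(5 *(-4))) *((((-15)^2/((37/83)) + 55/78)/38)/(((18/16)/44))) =-25672856000/246753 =-104042.73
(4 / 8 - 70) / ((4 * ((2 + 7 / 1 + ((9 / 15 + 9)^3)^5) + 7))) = -4241943359375 / 132345307583233656824841856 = -0.00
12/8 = 3/2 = 1.50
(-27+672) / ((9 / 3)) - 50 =165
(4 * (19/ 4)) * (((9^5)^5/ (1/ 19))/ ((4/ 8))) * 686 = 355569130119873052397194167708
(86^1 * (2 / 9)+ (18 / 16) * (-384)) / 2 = -1858 / 9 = -206.44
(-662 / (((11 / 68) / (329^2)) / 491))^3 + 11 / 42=-575135083948976110578007781021414603471 / 55902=-10288273835443742810239490000000000.00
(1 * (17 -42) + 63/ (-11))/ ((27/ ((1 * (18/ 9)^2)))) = -1352/ 297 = -4.55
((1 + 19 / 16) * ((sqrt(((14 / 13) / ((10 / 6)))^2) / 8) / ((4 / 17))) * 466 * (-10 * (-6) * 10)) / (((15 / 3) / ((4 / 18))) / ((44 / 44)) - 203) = -43670025 / 37544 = -1163.17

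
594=594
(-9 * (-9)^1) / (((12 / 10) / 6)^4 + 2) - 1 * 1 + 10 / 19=105624 / 2641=39.99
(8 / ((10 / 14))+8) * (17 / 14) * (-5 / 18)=-136 / 21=-6.48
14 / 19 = 0.74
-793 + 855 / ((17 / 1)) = -12626 / 17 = -742.71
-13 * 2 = -26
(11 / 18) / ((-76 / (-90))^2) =2475 / 2888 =0.86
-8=-8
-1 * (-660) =660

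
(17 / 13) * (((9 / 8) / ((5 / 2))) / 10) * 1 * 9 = 1377 / 2600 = 0.53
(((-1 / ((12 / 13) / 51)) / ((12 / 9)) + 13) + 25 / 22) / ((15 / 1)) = -961 / 528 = -1.82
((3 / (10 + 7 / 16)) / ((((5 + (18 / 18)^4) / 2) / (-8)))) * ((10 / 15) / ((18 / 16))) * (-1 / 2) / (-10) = -0.02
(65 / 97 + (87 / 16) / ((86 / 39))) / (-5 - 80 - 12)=-418561 / 12946784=-0.03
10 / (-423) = -10 / 423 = -0.02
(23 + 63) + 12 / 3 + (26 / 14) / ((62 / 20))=19660 / 217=90.60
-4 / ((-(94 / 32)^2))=1024 / 2209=0.46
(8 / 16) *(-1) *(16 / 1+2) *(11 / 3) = -33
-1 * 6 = -6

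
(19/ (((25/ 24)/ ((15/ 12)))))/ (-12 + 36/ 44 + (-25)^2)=627/ 16880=0.04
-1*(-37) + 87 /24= 325 /8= 40.62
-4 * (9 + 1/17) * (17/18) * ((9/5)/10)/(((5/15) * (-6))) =77/25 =3.08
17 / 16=1.06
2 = 2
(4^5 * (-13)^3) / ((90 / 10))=-2249728 / 9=-249969.78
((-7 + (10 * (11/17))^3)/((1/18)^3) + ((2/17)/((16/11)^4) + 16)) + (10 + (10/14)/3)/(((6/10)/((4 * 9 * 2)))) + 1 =1735904564572727/1126924288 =1540391.47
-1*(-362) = 362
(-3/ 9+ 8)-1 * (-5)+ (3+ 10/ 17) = 829/ 51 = 16.25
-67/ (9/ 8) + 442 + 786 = 10516/ 9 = 1168.44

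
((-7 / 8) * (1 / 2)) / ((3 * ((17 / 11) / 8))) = -77 / 102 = -0.75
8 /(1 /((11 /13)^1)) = 88 /13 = 6.77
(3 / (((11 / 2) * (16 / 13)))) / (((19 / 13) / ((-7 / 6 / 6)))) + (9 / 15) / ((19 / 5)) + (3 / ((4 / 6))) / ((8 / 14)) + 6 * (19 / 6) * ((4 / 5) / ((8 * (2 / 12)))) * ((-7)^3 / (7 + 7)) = -271.33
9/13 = 0.69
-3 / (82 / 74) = -111 / 41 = -2.71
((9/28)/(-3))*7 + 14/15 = 11/60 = 0.18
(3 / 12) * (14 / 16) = 7 / 32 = 0.22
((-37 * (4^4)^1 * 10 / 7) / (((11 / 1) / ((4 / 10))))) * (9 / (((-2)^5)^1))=10656 / 77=138.39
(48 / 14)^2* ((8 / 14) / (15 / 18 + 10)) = 13824 / 22295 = 0.62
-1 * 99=-99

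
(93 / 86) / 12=31 / 344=0.09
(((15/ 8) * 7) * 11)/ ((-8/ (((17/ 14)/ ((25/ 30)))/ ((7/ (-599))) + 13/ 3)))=486541/ 224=2172.06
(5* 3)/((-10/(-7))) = 21/2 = 10.50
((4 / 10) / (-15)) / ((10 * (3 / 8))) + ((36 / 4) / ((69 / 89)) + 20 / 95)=5807129 / 491625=11.81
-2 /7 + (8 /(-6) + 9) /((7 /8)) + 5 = 283 /21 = 13.48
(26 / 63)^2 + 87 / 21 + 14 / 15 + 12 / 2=223187 / 19845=11.25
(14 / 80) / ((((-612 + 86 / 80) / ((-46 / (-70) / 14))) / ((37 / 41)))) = -851 / 70134190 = -0.00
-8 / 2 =-4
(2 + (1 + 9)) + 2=14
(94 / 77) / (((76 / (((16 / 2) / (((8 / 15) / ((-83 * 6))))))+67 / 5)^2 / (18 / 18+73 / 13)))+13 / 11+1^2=5575176283164 / 2503601221121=2.23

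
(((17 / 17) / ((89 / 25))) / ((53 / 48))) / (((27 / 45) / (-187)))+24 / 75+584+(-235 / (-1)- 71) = 78895636 / 117925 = 669.03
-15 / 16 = -0.94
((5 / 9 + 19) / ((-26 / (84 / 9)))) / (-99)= 224 / 3159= 0.07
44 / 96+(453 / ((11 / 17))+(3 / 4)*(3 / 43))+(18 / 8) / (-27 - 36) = 55669765 / 79464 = 700.57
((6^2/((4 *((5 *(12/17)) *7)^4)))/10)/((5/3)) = 0.00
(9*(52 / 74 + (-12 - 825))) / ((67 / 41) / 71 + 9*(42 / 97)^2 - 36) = 7627647256713 / 34749664625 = 219.50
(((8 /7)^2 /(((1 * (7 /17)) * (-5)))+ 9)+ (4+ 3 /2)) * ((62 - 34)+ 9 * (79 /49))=99065397 /168070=589.43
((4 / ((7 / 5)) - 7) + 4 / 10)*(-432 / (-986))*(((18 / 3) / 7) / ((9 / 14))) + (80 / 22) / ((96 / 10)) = -2058673 / 1138830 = -1.81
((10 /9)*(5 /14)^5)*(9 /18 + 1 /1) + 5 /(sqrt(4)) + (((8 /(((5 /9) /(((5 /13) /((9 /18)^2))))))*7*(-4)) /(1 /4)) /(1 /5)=-260168123195 /20975136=-12403.64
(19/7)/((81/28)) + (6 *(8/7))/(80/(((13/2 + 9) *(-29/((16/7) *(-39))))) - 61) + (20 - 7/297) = 5254506523/253073403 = 20.76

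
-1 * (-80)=80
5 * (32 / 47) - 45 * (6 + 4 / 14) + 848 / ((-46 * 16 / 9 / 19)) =-7210967 / 15134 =-476.47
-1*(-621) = 621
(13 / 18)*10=65 / 9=7.22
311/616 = 0.50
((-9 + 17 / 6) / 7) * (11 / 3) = -407 / 126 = -3.23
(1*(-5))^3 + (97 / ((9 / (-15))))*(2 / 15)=-1319 / 9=-146.56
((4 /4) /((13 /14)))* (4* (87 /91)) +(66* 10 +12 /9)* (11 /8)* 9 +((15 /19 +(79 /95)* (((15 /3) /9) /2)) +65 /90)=236678794 /28899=8189.86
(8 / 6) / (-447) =-4 / 1341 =-0.00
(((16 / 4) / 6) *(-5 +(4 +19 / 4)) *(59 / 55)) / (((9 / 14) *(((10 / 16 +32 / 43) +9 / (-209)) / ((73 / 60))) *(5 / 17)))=837478922 / 64356525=13.01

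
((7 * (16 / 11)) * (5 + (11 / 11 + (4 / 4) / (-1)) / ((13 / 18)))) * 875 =44545.45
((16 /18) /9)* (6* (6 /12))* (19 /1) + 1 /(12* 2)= 1225 /216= 5.67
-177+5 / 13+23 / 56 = -176.20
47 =47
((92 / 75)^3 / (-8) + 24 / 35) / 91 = 1343648 / 268734375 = 0.00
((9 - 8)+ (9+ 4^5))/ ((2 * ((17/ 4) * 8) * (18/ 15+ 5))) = 2585/ 1054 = 2.45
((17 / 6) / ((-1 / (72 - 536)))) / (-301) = -4.37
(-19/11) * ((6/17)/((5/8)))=-912/935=-0.98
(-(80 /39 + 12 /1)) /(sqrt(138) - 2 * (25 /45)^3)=-48538278 * sqrt(138) /476296327 - 16645500 /476296327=-1.23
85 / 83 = 1.02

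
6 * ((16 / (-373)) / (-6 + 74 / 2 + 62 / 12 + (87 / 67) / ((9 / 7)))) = -38592 / 5574485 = -0.01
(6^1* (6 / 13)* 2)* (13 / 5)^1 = 72 / 5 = 14.40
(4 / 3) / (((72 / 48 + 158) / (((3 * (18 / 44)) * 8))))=288 / 3509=0.08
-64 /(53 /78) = -4992 /53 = -94.19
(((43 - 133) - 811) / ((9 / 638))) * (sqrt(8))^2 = -4598704 / 9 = -510967.11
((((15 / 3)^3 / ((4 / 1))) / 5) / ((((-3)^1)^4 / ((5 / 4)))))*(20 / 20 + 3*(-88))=-32875 / 1296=-25.37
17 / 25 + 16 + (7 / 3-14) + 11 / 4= 2329 / 300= 7.76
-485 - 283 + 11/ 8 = -6133/ 8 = -766.62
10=10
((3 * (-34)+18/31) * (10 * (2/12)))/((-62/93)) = 7860/31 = 253.55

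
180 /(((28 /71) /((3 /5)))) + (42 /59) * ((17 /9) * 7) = 350971 /1239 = 283.27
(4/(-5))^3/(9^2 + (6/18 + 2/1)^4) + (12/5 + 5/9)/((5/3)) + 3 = 8013214/1680375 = 4.77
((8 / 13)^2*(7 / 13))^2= 200704 / 4826809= 0.04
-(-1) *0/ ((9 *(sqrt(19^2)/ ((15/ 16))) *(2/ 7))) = 0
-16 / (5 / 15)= -48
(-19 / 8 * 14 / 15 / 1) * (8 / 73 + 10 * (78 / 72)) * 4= -97.03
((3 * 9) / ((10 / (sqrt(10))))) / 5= 27 * sqrt(10) / 50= 1.71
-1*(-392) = 392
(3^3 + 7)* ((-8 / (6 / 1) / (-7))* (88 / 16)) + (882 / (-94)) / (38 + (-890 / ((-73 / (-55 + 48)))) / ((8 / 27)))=2569408616 / 72059883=35.66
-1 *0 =0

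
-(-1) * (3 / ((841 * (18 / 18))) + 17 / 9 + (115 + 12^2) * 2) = 3935066 / 7569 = 519.89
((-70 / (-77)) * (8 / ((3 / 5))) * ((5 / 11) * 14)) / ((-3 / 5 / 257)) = -35980000 / 1089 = -33039.49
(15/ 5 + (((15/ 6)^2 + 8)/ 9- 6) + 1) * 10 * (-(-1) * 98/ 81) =-1225/ 243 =-5.04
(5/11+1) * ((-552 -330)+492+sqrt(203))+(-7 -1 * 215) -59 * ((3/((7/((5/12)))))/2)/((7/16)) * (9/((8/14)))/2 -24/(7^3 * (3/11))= -13346621/15092+16 * sqrt(203)/11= -863.63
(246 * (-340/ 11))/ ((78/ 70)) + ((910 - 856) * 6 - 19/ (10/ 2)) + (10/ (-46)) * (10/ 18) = -962579674/ 148005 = -6503.70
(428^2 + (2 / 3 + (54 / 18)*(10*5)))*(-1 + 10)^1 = 1650012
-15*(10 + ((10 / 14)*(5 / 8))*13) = -13275 / 56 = -237.05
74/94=37/47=0.79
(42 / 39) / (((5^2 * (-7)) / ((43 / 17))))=-86 / 5525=-0.02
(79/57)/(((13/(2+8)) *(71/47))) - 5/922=33970805/48507342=0.70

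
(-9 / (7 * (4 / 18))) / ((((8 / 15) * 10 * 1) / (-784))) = 1701 / 2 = 850.50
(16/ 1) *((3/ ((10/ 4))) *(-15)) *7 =-2016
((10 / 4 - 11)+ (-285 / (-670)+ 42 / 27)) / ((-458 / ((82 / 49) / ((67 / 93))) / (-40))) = -1.32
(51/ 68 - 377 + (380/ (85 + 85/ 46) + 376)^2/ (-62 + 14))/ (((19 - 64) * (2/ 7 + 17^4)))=36363910961/ 40309974674892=0.00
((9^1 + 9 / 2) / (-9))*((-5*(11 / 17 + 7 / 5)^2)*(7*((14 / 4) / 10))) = 1112643 / 14450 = 77.00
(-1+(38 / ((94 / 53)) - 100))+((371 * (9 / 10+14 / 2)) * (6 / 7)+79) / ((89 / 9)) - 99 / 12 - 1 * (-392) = 47368877 / 83660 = 566.21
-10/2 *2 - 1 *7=-17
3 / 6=1 / 2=0.50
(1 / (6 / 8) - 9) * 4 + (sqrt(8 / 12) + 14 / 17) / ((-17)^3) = -7683974 / 250563 - sqrt(6) / 14739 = -30.67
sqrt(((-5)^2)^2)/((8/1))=25/8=3.12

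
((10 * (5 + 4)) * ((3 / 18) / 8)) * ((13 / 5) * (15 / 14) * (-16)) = -585 / 7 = -83.57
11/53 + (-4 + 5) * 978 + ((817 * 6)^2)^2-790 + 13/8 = 244826872200330473/424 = 577421868397005.83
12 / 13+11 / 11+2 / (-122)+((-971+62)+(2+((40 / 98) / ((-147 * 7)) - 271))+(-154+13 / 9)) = -159373551149 / 119951559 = -1328.65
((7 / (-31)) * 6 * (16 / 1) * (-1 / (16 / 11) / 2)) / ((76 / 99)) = 22869 / 2356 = 9.71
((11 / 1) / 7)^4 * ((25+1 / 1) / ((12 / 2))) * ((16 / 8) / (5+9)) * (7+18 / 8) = 7042321 / 201684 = 34.92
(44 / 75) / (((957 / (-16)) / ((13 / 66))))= -416 / 215325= -0.00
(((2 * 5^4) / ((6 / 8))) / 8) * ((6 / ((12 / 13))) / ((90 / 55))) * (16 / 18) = 178750 / 243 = 735.60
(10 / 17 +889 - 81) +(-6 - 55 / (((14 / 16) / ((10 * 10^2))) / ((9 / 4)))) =-140625.98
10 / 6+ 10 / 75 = 9 / 5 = 1.80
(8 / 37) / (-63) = -8 / 2331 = -0.00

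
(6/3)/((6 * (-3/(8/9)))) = -8/81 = -0.10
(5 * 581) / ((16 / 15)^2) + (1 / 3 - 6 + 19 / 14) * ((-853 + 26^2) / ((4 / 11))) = 8334383 / 1792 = 4650.88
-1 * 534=-534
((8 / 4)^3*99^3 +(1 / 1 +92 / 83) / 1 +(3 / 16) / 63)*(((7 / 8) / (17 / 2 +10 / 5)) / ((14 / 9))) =216477646979 / 520576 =415842.54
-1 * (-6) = 6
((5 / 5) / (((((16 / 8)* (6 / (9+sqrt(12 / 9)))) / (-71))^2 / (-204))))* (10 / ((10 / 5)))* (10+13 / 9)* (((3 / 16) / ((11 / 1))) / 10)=-2180217377 / 38016- 8826791* sqrt(3) / 1056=-71827.69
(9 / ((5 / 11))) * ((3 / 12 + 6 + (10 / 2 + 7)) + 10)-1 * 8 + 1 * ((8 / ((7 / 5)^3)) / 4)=3787261 / 6860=552.08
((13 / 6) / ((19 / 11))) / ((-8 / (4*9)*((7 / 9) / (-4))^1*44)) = 351 / 532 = 0.66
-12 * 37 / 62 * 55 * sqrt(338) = -7241.23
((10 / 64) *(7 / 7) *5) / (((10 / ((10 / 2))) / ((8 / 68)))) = 0.05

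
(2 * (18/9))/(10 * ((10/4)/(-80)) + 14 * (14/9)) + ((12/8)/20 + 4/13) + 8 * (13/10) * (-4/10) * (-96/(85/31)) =99883111181/683111000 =146.22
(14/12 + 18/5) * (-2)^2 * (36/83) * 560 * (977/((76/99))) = 9294693408/1577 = 5893908.31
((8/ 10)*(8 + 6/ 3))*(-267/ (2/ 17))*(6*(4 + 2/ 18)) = -447848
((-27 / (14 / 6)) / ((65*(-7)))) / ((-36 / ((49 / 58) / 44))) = -9 / 663520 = -0.00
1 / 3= 0.33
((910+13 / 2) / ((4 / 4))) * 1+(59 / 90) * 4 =82721 / 90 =919.12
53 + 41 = 94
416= 416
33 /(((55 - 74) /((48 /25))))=-1584 /475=-3.33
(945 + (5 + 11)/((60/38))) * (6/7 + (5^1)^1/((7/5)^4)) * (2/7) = 589.09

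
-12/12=-1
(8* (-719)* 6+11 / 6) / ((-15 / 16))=36810.84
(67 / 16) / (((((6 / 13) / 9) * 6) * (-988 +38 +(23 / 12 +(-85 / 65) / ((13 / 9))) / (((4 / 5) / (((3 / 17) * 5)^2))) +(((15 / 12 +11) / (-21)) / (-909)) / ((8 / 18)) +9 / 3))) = -12889774833 / 895993517336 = -0.01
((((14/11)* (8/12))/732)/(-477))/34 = -7/97940502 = -0.00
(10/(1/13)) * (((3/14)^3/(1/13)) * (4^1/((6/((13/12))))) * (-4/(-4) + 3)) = 32955/686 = 48.04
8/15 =0.53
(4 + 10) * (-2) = -28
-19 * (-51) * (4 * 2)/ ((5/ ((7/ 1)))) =54264/ 5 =10852.80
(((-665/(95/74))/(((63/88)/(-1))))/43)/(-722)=-3256/139707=-0.02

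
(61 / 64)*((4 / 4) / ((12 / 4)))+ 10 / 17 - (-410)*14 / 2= 9370637 / 3264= 2870.91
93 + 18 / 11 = 1041 / 11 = 94.64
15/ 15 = 1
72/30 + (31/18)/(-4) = 709/360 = 1.97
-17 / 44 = -0.39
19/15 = 1.27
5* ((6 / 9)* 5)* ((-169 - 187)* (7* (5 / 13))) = -623000 / 39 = -15974.36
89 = 89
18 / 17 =1.06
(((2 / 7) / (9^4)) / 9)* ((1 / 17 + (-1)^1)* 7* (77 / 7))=-352 / 1003833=-0.00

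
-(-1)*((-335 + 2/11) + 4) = -330.82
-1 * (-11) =11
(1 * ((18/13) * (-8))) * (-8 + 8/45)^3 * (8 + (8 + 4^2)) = 22330474496/131625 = 169652.23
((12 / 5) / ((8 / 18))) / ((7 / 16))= 432 / 35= 12.34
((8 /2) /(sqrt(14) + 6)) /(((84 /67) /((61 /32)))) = 4087 /2464 - 4087 * sqrt(14) /14784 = 0.62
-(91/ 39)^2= -49/ 9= -5.44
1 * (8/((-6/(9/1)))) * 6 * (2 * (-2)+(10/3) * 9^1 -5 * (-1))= -2232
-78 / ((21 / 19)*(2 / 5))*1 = -1235 / 7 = -176.43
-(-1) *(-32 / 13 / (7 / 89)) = -2848 / 91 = -31.30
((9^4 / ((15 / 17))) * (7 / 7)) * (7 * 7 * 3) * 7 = 38257191 / 5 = 7651438.20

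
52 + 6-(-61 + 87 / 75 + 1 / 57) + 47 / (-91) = 15211652 / 129675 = 117.31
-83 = -83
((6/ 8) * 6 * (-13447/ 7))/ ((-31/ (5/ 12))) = 28815/ 248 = 116.19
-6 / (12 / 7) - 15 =-37 / 2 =-18.50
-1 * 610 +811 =201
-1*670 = -670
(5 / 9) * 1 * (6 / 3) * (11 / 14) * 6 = 110 / 21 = 5.24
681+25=706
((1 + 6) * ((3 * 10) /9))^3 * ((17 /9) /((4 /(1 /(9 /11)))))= 16035250 /2187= 7332.08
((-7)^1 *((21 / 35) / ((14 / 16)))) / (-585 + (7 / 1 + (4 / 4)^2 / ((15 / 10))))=18 / 2165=0.01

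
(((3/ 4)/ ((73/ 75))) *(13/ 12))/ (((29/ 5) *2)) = 4875/ 67744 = 0.07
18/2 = 9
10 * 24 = 240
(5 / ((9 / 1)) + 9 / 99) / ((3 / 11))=64 / 27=2.37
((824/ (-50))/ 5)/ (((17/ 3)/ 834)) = -1030824/ 2125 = -485.09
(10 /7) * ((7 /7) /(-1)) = -10 /7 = -1.43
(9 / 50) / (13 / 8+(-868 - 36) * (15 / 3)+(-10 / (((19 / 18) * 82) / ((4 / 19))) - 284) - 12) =-532836 / 14251584875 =-0.00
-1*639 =-639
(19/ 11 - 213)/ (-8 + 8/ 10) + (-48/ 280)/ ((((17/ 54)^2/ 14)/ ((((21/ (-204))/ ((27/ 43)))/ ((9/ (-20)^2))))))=100093385/ 486387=205.79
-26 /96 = -13 /48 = -0.27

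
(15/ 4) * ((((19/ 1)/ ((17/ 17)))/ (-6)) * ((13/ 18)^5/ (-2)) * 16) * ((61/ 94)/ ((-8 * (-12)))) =2151642935/ 17051461632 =0.13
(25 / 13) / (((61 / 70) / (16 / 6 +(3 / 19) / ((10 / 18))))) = 294350 / 45201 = 6.51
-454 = -454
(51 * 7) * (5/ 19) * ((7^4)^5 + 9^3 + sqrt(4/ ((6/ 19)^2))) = 142429195341238734355/ 19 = 7496273439012564966.05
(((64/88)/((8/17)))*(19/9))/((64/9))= 323/704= 0.46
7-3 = 4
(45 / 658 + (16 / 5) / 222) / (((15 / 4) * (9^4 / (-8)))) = -483824 / 17970086925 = -0.00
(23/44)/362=23/15928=0.00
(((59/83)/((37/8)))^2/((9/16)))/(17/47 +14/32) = 2680537088/51012500769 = 0.05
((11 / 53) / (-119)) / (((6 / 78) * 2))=-143 / 12614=-0.01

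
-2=-2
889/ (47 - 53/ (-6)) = 5334/ 335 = 15.92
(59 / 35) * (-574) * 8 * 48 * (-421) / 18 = 130355072 / 15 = 8690338.13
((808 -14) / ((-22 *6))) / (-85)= 397 / 5610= 0.07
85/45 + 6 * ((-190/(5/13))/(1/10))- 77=-267436/9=-29715.11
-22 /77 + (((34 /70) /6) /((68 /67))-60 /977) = -0.27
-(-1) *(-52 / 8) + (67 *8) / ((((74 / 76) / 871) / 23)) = 816063807 / 74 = 11027889.28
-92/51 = -1.80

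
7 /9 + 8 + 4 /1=12.78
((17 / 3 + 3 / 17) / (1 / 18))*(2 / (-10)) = -1788 / 85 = -21.04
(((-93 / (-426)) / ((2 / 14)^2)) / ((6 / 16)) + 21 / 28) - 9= 17275 / 852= 20.28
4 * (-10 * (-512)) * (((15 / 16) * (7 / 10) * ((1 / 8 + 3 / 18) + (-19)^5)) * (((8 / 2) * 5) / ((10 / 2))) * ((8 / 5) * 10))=-2129841064960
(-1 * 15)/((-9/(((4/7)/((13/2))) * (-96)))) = -1280/91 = -14.07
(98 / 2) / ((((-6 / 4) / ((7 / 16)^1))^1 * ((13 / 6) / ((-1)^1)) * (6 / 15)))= 1715 / 104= 16.49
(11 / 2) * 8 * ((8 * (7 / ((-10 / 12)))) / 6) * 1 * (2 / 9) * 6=-9856 / 15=-657.07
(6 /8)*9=27 /4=6.75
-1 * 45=-45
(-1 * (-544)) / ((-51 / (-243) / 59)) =152928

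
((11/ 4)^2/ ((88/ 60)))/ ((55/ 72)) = 27/ 4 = 6.75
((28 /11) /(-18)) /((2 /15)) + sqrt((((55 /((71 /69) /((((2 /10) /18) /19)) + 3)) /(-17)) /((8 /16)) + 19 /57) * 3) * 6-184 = -179.09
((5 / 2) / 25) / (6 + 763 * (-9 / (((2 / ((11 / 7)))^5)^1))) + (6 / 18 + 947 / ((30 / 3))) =49901990077 / 525100130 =95.03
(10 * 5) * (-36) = -1800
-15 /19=-0.79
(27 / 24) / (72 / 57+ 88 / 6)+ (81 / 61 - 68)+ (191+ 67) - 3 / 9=253985207 / 1329312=191.07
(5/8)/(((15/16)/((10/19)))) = 20/57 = 0.35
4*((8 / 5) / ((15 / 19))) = 608 / 75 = 8.11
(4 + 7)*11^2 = 1331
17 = 17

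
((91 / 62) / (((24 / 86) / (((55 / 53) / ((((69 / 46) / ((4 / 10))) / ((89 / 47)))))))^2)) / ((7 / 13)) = 299494602121 / 31161916782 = 9.61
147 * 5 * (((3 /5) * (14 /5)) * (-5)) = -6174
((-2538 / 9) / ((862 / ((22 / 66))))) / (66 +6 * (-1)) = -0.00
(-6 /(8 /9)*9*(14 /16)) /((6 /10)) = -2835 /32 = -88.59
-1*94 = -94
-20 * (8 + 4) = -240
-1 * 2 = -2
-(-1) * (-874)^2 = 763876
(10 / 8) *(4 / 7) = 5 / 7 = 0.71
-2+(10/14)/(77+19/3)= -697/350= -1.99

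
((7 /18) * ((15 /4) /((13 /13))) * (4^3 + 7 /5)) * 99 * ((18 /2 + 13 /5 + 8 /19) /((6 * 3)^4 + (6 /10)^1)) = 14377209 /13297036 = 1.08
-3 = -3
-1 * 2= -2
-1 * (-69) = 69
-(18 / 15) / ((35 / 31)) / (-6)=31 / 175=0.18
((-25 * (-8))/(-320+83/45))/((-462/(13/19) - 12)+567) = 39000/7459157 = 0.01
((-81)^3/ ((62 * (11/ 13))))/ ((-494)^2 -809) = -0.04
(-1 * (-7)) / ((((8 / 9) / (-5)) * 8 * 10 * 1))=-63 / 128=-0.49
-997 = -997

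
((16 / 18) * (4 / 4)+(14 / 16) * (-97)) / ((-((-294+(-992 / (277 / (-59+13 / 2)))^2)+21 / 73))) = 33870559199 / 14137537011192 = 0.00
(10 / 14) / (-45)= -1 / 63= -0.02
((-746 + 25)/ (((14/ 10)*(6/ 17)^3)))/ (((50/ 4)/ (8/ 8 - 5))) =506039/ 135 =3748.44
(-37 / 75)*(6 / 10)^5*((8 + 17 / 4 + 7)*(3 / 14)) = -98901 / 625000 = -0.16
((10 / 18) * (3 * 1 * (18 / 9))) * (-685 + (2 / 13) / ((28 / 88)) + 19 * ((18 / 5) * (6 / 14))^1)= -596234 / 273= -2184.01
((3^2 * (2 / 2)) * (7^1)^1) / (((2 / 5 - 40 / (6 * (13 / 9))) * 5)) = -819 / 274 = -2.99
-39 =-39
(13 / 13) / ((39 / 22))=22 / 39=0.56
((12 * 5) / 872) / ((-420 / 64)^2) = 128 / 80115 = 0.00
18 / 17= 1.06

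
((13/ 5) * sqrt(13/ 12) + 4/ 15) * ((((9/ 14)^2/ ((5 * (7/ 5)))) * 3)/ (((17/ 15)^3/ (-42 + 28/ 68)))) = -71788275 * sqrt(39)/ 32740232-5522175/ 4092529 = -15.04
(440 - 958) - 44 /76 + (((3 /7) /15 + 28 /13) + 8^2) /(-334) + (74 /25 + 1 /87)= -647868370277 /1256032050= -515.81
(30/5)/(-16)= -3/8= -0.38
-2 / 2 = -1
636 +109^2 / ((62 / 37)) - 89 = 473511 / 62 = 7637.27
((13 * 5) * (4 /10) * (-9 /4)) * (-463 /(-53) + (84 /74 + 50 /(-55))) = -22618089 /43142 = -524.27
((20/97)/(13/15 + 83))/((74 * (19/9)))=675/42892139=0.00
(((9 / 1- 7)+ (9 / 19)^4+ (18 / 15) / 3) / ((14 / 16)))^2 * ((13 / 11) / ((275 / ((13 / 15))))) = 9191125211406528 / 314673578969028125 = 0.03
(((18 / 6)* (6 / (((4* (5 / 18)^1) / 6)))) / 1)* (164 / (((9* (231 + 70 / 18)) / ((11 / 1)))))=438372 / 5285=82.95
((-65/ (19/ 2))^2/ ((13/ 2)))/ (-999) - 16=-5772824/ 360639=-16.01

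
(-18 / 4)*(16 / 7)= -72 / 7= -10.29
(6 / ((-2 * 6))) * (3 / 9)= -1 / 6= -0.17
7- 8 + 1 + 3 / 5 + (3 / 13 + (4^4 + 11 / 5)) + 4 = 17097 / 65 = 263.03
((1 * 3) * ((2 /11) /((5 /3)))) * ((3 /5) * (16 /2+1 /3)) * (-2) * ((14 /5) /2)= -4.58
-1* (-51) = 51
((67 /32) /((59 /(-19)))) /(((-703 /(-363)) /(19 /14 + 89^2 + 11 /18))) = -4046584729 /1466976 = -2758.45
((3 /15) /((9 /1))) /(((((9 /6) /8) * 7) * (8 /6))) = 0.01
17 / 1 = 17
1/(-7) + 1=6/7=0.86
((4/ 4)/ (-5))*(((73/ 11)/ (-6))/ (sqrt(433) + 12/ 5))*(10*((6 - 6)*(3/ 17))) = 0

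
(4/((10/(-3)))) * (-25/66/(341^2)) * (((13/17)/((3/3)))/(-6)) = -65/130467282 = -0.00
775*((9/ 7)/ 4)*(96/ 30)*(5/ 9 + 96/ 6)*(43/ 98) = 1986170/ 343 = 5790.58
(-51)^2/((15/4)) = 3468/5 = 693.60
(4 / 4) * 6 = 6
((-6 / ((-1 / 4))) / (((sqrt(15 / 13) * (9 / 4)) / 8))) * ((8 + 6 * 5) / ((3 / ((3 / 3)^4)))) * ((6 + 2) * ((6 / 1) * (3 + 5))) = 1245184 * sqrt(195) / 45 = 386401.07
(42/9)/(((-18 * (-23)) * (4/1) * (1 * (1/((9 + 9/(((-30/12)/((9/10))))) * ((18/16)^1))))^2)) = 1701/14375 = 0.12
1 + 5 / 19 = 24 / 19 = 1.26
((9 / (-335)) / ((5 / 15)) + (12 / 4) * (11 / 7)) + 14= 43696 / 2345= 18.63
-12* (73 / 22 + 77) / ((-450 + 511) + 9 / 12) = -2232 / 143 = -15.61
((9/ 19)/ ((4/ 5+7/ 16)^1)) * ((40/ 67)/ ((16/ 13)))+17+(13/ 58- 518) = -406566335/ 812174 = -500.59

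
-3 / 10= -0.30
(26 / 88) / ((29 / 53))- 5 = -5691 / 1276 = -4.46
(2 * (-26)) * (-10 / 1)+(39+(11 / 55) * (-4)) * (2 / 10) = 13191 / 25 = 527.64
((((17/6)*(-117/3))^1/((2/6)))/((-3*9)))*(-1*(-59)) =13039/18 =724.39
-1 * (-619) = 619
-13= -13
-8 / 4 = -2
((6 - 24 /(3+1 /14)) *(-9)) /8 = 351 /172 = 2.04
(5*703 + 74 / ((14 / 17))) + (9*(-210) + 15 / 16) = 1715.79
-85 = -85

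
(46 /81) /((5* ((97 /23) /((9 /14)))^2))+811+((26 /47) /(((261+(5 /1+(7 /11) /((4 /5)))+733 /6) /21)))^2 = 811.00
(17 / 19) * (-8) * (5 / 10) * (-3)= 10.74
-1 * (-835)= 835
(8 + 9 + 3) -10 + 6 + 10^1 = 26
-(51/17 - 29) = 26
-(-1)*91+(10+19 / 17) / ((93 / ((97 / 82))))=3938585 / 43214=91.14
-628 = -628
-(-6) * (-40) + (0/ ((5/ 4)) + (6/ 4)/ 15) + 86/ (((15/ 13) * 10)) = -34867/ 150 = -232.45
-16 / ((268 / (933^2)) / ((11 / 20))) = -9575379 / 335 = -28583.22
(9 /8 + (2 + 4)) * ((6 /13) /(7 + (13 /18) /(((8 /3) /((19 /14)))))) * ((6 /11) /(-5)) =-172368 /3539965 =-0.05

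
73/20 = 3.65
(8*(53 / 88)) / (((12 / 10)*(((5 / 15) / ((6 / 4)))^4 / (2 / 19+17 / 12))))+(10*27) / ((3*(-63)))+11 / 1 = 471038749 / 187264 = 2515.37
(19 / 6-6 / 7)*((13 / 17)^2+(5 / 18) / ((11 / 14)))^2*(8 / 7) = 279634593808 / 120332630187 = 2.32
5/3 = 1.67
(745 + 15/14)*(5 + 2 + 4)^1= 114895/14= 8206.79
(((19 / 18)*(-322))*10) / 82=-15295 / 369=-41.45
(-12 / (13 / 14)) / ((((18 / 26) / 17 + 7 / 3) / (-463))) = 1983492 / 787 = 2520.32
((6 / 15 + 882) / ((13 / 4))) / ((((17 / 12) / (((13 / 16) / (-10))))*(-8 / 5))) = 3309 / 340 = 9.73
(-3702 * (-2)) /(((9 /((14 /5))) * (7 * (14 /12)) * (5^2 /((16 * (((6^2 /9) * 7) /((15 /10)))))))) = 1263616 /375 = 3369.64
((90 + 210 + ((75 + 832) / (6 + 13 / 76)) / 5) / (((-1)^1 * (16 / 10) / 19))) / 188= -917263 / 44086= -20.81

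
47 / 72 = 0.65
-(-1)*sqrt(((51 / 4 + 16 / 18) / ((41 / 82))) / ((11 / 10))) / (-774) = -sqrt(27005) / 25542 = -0.01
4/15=0.27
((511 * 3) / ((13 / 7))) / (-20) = -10731 / 260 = -41.27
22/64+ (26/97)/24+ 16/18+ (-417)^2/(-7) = -4857519875/195552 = -24840.04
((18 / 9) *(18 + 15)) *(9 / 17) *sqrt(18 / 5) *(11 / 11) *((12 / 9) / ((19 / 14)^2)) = 465696 *sqrt(10) / 30685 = 47.99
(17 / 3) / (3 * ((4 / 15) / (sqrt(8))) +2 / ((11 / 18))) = 28050 / 16079 - 10285 * sqrt(2) / 96474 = 1.59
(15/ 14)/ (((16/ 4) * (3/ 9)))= 45/ 56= 0.80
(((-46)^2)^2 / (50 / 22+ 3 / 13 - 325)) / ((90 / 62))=-19848562448 / 2075265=-9564.35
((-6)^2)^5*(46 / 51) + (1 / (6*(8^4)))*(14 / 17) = 11392795017223 / 208896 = 54538119.53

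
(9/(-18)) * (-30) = 15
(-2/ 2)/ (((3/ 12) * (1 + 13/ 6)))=-24/ 19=-1.26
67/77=0.87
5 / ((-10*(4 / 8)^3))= -4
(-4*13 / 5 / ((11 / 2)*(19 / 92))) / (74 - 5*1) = -416 / 3135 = -0.13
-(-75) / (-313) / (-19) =0.01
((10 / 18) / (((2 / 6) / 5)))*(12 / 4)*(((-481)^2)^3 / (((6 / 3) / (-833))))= -257902450291039196825 / 2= -128951225145519598412.50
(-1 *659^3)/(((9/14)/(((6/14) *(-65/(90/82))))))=305079796814/27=11299251733.85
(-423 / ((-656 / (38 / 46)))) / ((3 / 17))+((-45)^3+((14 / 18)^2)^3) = -730649063748425 / 8018381808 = -91121.76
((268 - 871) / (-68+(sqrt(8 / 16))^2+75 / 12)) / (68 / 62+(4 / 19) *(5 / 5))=710334 / 94325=7.53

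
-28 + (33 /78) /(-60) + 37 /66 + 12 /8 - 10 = -616841 /17160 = -35.95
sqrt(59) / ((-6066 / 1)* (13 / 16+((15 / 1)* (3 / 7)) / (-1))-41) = 56* sqrt(59) / 1905461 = 0.00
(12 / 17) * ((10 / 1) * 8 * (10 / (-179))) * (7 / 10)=-6720 / 3043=-2.21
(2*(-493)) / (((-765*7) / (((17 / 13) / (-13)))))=-986 / 53235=-0.02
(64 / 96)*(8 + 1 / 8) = 65 / 12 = 5.42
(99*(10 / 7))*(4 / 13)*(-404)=-1599840 / 91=-17580.66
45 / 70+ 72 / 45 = 2.24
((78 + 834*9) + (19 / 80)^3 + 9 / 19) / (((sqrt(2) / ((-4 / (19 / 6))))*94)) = -72.07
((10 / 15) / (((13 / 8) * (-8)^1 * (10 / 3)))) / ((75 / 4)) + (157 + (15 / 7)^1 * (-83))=-711778 / 34125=-20.86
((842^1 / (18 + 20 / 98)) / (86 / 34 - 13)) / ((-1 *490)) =7157 / 793880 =0.01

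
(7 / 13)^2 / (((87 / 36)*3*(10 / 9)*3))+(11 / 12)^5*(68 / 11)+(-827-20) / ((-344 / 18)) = 3168191652371 / 65549502720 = 48.33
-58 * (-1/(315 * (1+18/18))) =29/315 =0.09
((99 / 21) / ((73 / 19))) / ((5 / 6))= 3762 / 2555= 1.47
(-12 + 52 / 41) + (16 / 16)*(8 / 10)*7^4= 391564 / 205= 1910.07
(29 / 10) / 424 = 29 / 4240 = 0.01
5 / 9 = 0.56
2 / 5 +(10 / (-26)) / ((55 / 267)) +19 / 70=-11969 / 10010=-1.20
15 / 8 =1.88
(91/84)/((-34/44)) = -143/102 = -1.40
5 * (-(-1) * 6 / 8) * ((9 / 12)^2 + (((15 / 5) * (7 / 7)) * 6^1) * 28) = 121095 / 64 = 1892.11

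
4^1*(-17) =-68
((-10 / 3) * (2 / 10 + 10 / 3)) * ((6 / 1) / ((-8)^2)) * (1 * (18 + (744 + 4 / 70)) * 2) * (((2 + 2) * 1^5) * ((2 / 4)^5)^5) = -88351 / 440401920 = -0.00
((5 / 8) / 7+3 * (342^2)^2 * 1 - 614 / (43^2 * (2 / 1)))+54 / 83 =41041731888.57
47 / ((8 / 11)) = 64.62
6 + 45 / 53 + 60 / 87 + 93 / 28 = 467377 / 43036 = 10.86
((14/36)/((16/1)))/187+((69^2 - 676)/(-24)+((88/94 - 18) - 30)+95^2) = 22294402877/2531232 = 8807.73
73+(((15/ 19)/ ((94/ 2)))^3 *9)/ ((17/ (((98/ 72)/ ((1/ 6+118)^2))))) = 444240990237684172/ 6085493016934189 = 73.00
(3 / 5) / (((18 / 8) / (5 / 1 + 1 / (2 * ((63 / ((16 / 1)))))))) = 1292 / 945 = 1.37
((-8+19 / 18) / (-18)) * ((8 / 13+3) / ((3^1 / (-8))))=-11750 / 3159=-3.72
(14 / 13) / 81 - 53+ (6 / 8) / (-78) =-446441 / 8424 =-53.00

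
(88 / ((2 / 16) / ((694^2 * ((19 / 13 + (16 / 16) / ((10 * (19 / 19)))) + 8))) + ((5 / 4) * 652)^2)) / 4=52683272224 / 1590615749681265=0.00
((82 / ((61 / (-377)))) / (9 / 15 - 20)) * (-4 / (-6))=309140 / 17751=17.42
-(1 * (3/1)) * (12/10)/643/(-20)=9/32150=0.00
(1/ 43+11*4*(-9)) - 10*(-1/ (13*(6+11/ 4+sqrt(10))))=-47135723/ 119067 - 32*sqrt(10)/ 2769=-395.91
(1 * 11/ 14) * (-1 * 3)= -33/ 14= -2.36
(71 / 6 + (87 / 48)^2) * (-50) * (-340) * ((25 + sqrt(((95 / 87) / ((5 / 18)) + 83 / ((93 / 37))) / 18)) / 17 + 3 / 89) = 1451375 * sqrt(537571434) / 1553472 + 825832375 / 2136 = 408287.43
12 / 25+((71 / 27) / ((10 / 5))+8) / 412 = 279551 / 556200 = 0.50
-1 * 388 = -388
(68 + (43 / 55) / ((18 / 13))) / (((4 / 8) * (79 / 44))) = 76.38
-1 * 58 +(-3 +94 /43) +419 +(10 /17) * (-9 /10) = 262909 /731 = 359.66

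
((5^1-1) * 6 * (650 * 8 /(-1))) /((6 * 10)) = -2080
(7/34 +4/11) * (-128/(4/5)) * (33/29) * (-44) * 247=555572160/493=1126921.22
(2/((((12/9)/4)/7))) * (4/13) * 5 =64.62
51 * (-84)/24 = -357/2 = -178.50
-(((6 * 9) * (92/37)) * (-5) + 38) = 23434/37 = 633.35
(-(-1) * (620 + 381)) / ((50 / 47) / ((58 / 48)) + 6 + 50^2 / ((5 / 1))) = 1.97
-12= -12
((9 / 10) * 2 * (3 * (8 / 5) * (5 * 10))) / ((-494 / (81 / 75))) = -5832 / 6175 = -0.94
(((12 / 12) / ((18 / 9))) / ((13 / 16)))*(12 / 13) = 96 / 169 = 0.57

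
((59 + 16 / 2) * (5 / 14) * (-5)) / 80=-335 / 224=-1.50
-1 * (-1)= 1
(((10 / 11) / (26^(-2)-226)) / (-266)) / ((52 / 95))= 13 / 470547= 0.00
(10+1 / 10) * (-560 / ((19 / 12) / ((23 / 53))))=-1561056 / 1007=-1550.20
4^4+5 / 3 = 773 / 3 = 257.67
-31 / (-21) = 31 / 21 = 1.48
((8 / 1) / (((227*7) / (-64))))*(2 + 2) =-2048 / 1589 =-1.29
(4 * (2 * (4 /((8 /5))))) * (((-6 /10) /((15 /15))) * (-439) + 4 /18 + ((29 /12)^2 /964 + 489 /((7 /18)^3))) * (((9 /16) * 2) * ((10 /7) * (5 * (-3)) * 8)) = -153162937272825 /4629128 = -33086779.47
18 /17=1.06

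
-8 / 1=-8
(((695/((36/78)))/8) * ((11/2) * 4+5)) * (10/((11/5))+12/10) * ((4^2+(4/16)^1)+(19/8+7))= 263379285/352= 748236.61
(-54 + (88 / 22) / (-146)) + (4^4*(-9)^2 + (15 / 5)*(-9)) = 1507813 / 73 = 20654.97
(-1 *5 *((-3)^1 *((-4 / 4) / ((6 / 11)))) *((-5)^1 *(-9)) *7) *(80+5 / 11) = -1393875 / 2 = -696937.50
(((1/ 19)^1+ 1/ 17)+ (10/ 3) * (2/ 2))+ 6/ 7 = 29180/ 6783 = 4.30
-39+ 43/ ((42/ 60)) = 157/ 7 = 22.43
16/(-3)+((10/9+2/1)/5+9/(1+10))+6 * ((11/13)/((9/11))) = 14879/6435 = 2.31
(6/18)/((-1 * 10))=-1/30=-0.03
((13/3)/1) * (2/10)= 13/15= 0.87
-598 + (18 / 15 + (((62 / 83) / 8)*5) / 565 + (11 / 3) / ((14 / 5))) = -2345740919 / 3939180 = -595.49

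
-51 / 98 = -0.52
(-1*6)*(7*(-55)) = 2310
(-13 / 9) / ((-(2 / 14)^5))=218491 / 9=24276.78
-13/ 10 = -1.30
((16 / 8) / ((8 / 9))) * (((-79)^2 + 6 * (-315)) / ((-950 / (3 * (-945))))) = 1168587 / 40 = 29214.68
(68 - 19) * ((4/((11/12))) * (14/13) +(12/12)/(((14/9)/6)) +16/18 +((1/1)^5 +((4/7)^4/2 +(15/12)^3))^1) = 2462531083/4036032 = 610.14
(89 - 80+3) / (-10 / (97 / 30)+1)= -1164 / 203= -5.73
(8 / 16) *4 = 2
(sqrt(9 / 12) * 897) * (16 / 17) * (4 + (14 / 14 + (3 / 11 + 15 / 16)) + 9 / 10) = 5612529 * sqrt(3) / 1870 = 5198.49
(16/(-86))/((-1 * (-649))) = -8/27907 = -0.00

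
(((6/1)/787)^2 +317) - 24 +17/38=6906585087/23536022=293.45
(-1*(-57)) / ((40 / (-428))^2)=652593 / 100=6525.93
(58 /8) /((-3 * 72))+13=11203 /864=12.97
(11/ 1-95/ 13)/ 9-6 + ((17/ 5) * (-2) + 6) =-1246/ 195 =-6.39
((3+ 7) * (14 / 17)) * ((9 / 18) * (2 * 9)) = 1260 / 17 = 74.12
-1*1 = -1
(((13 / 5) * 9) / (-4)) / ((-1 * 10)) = 0.58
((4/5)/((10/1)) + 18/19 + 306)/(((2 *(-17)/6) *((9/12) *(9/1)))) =-583352/72675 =-8.03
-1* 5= -5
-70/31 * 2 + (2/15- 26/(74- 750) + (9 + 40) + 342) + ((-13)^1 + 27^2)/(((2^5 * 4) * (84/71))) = 706619817/1805440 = 391.38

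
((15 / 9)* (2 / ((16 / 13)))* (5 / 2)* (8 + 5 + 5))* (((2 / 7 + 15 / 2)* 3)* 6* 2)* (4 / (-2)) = -956475 / 14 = -68319.64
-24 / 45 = -8 / 15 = -0.53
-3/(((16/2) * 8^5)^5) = -3/1237940039285380274899124224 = -0.00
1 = 1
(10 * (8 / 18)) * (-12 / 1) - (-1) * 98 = 134 / 3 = 44.67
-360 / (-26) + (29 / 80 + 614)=628.21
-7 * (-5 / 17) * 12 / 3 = 8.24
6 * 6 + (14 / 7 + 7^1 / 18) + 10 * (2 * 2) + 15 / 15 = 1429 / 18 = 79.39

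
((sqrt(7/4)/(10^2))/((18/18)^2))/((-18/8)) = -sqrt(7)/450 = -0.01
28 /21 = 4 /3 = 1.33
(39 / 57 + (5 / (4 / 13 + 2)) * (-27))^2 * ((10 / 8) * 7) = 168938315 / 5776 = 29248.32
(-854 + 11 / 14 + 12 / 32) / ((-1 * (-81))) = -47759 / 4536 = -10.53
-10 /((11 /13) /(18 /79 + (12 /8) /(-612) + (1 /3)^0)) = -2567305 /177276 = -14.48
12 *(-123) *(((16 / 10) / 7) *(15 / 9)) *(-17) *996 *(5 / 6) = 55536960 / 7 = 7933851.43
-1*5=-5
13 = 13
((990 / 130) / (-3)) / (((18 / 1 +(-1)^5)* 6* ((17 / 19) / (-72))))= 7524 / 3757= 2.00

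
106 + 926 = 1032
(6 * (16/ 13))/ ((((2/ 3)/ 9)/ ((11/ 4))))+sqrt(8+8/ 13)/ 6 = 2 * sqrt(91)/ 39+3564/ 13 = 274.64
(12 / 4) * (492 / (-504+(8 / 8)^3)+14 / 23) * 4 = -51288 / 11569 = -4.43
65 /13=5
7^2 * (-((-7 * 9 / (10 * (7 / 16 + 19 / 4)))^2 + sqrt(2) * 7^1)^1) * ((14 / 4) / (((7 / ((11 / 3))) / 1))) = -3773 * sqrt(2) / 6 - 22819104 / 172225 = -1021.80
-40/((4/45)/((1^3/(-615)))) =30/41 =0.73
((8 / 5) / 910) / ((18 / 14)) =4 / 2925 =0.00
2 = 2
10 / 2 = 5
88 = 88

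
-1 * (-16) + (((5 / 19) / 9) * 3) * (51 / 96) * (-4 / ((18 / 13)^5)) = 13754728223 / 861643008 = 15.96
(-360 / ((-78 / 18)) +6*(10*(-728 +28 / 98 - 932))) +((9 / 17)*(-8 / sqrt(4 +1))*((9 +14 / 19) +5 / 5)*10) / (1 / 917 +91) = -99502.01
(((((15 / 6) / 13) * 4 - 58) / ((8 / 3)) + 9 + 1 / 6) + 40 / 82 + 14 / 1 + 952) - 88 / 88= 3048311 / 3198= 953.19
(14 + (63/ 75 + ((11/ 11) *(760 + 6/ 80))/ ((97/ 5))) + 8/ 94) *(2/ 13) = 49332237/ 5926700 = 8.32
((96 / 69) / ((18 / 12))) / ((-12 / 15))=-80 / 69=-1.16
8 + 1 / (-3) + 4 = 35 / 3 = 11.67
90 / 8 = 11.25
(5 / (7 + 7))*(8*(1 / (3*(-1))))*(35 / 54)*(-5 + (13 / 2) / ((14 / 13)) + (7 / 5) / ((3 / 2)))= -4135 / 3402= -1.22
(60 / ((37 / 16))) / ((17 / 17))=25.95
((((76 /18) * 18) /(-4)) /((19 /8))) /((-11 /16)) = 128 /11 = 11.64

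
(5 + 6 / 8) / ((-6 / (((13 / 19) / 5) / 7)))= -299 / 15960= -0.02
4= 4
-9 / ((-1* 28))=9 / 28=0.32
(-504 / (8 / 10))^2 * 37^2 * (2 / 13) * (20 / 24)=905593500 / 13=69661038.46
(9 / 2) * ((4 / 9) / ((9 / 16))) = 32 / 9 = 3.56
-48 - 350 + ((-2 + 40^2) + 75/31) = 37275/31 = 1202.42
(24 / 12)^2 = 4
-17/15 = -1.13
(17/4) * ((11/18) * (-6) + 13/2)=289/24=12.04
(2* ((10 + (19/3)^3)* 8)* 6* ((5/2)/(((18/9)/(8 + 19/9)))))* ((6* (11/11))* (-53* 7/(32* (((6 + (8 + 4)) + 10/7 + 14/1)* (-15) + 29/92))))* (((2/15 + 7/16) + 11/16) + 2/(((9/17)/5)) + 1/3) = 5390613033169/5918508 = 910806.07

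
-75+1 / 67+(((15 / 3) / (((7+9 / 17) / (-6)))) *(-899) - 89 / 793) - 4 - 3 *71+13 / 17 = 190219347471 / 57806528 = 3290.62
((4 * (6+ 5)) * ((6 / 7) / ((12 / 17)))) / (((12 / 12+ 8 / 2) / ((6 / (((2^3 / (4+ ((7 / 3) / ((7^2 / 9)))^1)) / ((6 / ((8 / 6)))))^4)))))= 3399223138641 / 1376829440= 2468.88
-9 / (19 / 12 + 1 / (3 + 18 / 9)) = -540 / 107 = -5.05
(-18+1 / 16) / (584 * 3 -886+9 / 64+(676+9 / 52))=-2132 / 183315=-0.01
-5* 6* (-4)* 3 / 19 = 360 / 19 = 18.95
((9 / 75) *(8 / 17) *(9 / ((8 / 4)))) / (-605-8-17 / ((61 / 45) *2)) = -13176 / 32109175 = -0.00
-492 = -492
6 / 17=0.35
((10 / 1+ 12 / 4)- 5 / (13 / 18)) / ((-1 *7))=-79 / 91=-0.87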